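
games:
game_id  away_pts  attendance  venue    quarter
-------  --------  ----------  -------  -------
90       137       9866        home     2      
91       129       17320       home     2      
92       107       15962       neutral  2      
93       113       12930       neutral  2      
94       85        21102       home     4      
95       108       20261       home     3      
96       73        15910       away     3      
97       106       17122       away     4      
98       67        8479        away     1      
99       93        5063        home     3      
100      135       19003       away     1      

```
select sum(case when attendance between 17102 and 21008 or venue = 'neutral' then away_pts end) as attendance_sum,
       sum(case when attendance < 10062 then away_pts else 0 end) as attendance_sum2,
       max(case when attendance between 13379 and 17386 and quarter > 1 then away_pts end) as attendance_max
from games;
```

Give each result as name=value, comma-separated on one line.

[attendance_sum: attendance between 17102 and 21008 or venue = 'neutral']
game_id=90: ✗
game_id=91: ✓ → 129
game_id=92: ✓ → 107
game_id=93: ✓ → 113
game_id=94: ✗
game_id=95: ✓ → 108
game_id=96: ✗
game_id=97: ✓ → 106
game_id=98: ✗
game_id=99: ✗
game_id=100: ✓ → 135
attendance_sum = 129 + 107 + 113 + 108 + 106 + 135 = 698
—
[attendance_sum2: attendance < 10062]
game_id=90: ✓ → 137
game_id=91: ✗
game_id=92: ✗
game_id=93: ✗
game_id=94: ✗
game_id=95: ✗
game_id=96: ✗
game_id=97: ✗
game_id=98: ✓ → 67
game_id=99: ✓ → 93
game_id=100: ✗
attendance_sum2 = 137 + 67 + 93 = 297
—
[attendance_max: attendance between 13379 and 17386 and quarter > 1]
game_id=90: ✗
game_id=91: ✓ → 129
game_id=92: ✓ → 107
game_id=93: ✗
game_id=94: ✗
game_id=95: ✗
game_id=96: ✓ → 73
game_id=97: ✓ → 106
game_id=98: ✗
game_id=99: ✗
game_id=100: ✗
attendance_max = MAX(129, 107, 73, 106) = 129

attendance_sum=698, attendance_sum2=297, attendance_max=129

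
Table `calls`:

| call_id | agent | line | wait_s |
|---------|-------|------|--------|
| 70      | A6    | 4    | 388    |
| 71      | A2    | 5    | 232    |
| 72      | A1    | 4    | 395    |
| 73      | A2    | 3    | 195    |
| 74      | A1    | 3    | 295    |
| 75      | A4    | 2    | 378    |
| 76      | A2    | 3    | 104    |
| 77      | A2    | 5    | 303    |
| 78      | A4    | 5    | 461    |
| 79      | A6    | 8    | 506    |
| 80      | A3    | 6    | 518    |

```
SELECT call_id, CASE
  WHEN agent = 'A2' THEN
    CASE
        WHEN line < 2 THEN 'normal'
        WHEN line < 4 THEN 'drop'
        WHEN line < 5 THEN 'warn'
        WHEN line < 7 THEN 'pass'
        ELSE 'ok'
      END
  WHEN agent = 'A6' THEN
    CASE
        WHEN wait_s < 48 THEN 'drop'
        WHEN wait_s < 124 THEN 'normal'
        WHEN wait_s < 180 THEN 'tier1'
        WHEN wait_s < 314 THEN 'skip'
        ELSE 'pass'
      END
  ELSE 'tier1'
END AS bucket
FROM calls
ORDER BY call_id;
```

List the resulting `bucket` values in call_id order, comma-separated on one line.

pass, pass, tier1, drop, tier1, tier1, drop, pass, tier1, pass, tier1

call_id=70: agent='A6' → inner[ELSE] → pass
call_id=71: agent='A2' → inner[line < 7] → pass
call_id=72: agent='A1' → outer ELSE → tier1
call_id=73: agent='A2' → inner[line < 4] → drop
call_id=74: agent='A1' → outer ELSE → tier1
call_id=75: agent='A4' → outer ELSE → tier1
call_id=76: agent='A2' → inner[line < 4] → drop
call_id=77: agent='A2' → inner[line < 7] → pass
call_id=78: agent='A4' → outer ELSE → tier1
call_id=79: agent='A6' → inner[ELSE] → pass
call_id=80: agent='A3' → outer ELSE → tier1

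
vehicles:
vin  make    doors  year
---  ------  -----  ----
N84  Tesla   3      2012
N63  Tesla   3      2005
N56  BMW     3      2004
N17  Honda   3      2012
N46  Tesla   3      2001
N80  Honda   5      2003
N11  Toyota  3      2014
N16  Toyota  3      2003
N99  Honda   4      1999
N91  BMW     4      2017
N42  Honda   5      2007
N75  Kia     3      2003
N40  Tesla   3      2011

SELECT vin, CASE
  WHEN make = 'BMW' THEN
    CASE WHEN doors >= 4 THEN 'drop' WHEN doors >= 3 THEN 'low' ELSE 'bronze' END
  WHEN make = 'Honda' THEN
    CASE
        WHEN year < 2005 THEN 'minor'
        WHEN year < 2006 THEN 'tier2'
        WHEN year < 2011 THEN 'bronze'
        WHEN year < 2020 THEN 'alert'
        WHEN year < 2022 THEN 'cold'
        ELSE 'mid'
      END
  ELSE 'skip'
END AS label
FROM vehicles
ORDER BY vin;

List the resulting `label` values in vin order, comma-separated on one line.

vin=N11: make='Toyota' → outer ELSE → skip
vin=N16: make='Toyota' → outer ELSE → skip
vin=N17: make='Honda' → inner[year < 2020] → alert
vin=N40: make='Tesla' → outer ELSE → skip
vin=N42: make='Honda' → inner[year < 2011] → bronze
vin=N46: make='Tesla' → outer ELSE → skip
vin=N56: make='BMW' → inner[doors >= 3] → low
vin=N63: make='Tesla' → outer ELSE → skip
vin=N75: make='Kia' → outer ELSE → skip
vin=N80: make='Honda' → inner[year < 2005] → minor
vin=N84: make='Tesla' → outer ELSE → skip
vin=N91: make='BMW' → inner[doors >= 4] → drop
vin=N99: make='Honda' → inner[year < 2005] → minor

skip, skip, alert, skip, bronze, skip, low, skip, skip, minor, skip, drop, minor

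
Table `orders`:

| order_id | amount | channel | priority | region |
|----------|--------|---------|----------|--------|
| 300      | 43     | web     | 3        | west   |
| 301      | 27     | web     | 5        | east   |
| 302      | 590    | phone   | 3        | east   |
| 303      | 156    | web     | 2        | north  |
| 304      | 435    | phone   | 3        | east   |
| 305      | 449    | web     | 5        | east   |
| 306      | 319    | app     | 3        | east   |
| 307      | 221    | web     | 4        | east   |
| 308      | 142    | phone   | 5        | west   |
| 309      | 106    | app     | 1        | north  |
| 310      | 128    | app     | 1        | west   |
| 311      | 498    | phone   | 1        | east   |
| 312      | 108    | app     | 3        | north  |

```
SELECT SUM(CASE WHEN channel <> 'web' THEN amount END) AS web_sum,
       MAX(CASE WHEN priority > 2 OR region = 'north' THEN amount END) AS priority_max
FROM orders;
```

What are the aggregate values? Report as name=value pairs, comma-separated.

[web_sum: channel <> 'web']
order_id=300: ✗
order_id=301: ✗
order_id=302: ✓ → 590
order_id=303: ✗
order_id=304: ✓ → 435
order_id=305: ✗
order_id=306: ✓ → 319
order_id=307: ✗
order_id=308: ✓ → 142
order_id=309: ✓ → 106
order_id=310: ✓ → 128
order_id=311: ✓ → 498
order_id=312: ✓ → 108
web_sum = 590 + 435 + 319 + 142 + 106 + 128 + 498 + 108 = 2326
—
[priority_max: priority > 2 OR region = 'north']
order_id=300: ✓ → 43
order_id=301: ✓ → 27
order_id=302: ✓ → 590
order_id=303: ✓ → 156
order_id=304: ✓ → 435
order_id=305: ✓ → 449
order_id=306: ✓ → 319
order_id=307: ✓ → 221
order_id=308: ✓ → 142
order_id=309: ✓ → 106
order_id=310: ✗
order_id=311: ✗
order_id=312: ✓ → 108
priority_max = MAX(43, 27, 590, 156, 435, 449, 319, 221, 142, 106, 108) = 590

web_sum=2326, priority_max=590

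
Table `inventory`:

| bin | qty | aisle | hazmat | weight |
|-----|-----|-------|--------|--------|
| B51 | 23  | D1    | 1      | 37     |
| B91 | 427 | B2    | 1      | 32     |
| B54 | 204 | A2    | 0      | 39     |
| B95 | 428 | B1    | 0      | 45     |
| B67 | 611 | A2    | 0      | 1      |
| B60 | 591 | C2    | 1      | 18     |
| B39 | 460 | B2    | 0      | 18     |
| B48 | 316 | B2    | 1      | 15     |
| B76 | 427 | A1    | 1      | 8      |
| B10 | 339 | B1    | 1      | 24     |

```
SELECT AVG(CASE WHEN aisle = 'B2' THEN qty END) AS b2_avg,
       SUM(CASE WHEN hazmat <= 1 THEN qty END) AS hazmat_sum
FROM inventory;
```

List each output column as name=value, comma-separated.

[b2_avg: aisle = 'B2']
bin=B51: ✗
bin=B91: ✓ → 427
bin=B54: ✗
bin=B95: ✗
bin=B67: ✗
bin=B60: ✗
bin=B39: ✓ → 460
bin=B48: ✓ → 316
bin=B76: ✗
bin=B10: ✗
b2_avg = (427 + 460 + 316) / 3 = 401
—
[hazmat_sum: hazmat <= 1]
bin=B51: ✓ → 23
bin=B91: ✓ → 427
bin=B54: ✓ → 204
bin=B95: ✓ → 428
bin=B67: ✓ → 611
bin=B60: ✓ → 591
bin=B39: ✓ → 460
bin=B48: ✓ → 316
bin=B76: ✓ → 427
bin=B10: ✓ → 339
hazmat_sum = 23 + 427 + 204 + 428 + 611 + 591 + 460 + 316 + 427 + 339 = 3826

b2_avg=401, hazmat_sum=3826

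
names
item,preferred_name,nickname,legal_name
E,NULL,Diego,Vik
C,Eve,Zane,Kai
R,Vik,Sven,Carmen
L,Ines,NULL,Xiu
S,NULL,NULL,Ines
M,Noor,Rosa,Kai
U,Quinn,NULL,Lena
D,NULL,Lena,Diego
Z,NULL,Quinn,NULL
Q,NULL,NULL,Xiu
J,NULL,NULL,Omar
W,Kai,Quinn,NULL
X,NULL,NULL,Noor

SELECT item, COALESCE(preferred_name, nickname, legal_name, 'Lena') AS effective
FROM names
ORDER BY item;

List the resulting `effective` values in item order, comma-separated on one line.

Eve, Lena, Diego, Omar, Ines, Noor, Xiu, Vik, Ines, Quinn, Kai, Noor, Quinn

item=C: preferred_name=Eve → Eve
item=D: preferred_name=NULL, nickname=Lena → Lena
item=E: preferred_name=NULL, nickname=Diego → Diego
item=J: preferred_name=NULL, nickname=NULL, legal_name=Omar → Omar
item=L: preferred_name=Ines → Ines
item=M: preferred_name=Noor → Noor
item=Q: preferred_name=NULL, nickname=NULL, legal_name=Xiu → Xiu
item=R: preferred_name=Vik → Vik
item=S: preferred_name=NULL, nickname=NULL, legal_name=Ines → Ines
item=U: preferred_name=Quinn → Quinn
item=W: preferred_name=Kai → Kai
item=X: preferred_name=NULL, nickname=NULL, legal_name=Noor → Noor
item=Z: preferred_name=NULL, nickname=Quinn → Quinn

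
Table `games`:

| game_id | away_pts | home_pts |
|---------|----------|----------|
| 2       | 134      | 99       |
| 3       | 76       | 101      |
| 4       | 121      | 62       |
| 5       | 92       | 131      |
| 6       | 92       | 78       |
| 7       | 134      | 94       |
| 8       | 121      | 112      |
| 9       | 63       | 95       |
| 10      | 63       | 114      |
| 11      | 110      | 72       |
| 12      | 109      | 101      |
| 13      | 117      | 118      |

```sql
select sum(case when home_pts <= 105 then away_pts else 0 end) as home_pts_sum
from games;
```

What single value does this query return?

839

game_id=2: ✓ → 134
game_id=3: ✓ → 76
game_id=4: ✓ → 121
game_id=5: ✗
game_id=6: ✓ → 92
game_id=7: ✓ → 134
game_id=8: ✗
game_id=9: ✓ → 63
game_id=10: ✗
game_id=11: ✓ → 110
game_id=12: ✓ → 109
game_id=13: ✗
home_pts_sum = 134 + 76 + 121 + 92 + 134 + 63 + 110 + 109 = 839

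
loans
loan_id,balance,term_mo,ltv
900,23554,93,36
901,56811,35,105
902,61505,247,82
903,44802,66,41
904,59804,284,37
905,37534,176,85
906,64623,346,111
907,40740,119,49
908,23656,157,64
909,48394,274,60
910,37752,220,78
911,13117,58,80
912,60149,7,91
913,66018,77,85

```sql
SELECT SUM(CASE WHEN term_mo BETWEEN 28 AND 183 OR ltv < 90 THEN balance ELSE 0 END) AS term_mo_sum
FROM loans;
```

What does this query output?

513687

loan_id=900: ✓ → 23554
loan_id=901: ✓ → 56811
loan_id=902: ✓ → 61505
loan_id=903: ✓ → 44802
loan_id=904: ✓ → 59804
loan_id=905: ✓ → 37534
loan_id=906: ✗
loan_id=907: ✓ → 40740
loan_id=908: ✓ → 23656
loan_id=909: ✓ → 48394
loan_id=910: ✓ → 37752
loan_id=911: ✓ → 13117
loan_id=912: ✗
loan_id=913: ✓ → 66018
term_mo_sum = 23554 + 56811 + 61505 + 44802 + 59804 + 37534 + 40740 + 23656 + 48394 + 37752 + 13117 + 66018 = 513687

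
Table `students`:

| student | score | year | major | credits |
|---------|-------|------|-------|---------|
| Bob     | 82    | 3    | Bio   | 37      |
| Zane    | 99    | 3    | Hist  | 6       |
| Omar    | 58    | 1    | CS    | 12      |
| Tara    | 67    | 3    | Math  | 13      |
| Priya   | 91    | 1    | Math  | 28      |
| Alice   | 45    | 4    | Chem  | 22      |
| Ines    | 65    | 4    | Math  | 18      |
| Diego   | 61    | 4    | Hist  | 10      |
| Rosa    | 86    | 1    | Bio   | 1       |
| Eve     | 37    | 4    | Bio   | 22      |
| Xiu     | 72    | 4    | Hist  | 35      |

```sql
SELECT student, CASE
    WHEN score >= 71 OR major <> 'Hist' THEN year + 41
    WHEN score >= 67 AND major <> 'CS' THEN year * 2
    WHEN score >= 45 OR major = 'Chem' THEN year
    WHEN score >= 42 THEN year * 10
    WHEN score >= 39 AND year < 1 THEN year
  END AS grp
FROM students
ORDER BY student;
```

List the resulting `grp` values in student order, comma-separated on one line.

student=Alice: score >= 71 OR major <> 'Hist' → 45
student=Bob: score >= 71 OR major <> 'Hist' → 44
student=Diego: score >= 45 OR major = 'Chem' → 4
student=Eve: score >= 71 OR major <> 'Hist' → 45
student=Ines: score >= 71 OR major <> 'Hist' → 45
student=Omar: score >= 71 OR major <> 'Hist' → 42
student=Priya: score >= 71 OR major <> 'Hist' → 42
student=Rosa: score >= 71 OR major <> 'Hist' → 42
student=Tara: score >= 71 OR major <> 'Hist' → 44
student=Xiu: score >= 71 OR major <> 'Hist' → 45
student=Zane: score >= 71 OR major <> 'Hist' → 44

45, 44, 4, 45, 45, 42, 42, 42, 44, 45, 44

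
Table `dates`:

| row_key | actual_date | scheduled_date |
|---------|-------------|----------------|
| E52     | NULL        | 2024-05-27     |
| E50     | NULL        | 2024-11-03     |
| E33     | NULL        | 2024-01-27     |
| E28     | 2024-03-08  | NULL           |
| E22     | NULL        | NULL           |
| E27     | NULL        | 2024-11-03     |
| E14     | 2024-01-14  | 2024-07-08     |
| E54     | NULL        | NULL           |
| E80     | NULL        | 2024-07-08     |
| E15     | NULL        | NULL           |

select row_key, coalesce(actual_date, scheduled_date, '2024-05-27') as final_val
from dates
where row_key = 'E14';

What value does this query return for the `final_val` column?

2024-01-14

row_key = E14: actual_date=2024-01-14, scheduled_date=2024-07-08.
actual_date=2024-01-14 → 2024-01-14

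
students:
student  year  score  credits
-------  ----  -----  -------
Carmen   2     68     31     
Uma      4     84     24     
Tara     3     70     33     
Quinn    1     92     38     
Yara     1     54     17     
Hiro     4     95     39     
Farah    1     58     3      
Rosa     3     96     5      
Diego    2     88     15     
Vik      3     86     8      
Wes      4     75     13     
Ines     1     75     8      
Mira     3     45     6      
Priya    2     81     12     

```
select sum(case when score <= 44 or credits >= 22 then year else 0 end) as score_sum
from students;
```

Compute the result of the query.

14

student=Carmen: ✓ → 2
student=Uma: ✓ → 4
student=Tara: ✓ → 3
student=Quinn: ✓ → 1
student=Yara: ✗
student=Hiro: ✓ → 4
student=Farah: ✗
student=Rosa: ✗
student=Diego: ✗
student=Vik: ✗
student=Wes: ✗
student=Ines: ✗
student=Mira: ✗
student=Priya: ✗
score_sum = 2 + 4 + 3 + 1 + 4 = 14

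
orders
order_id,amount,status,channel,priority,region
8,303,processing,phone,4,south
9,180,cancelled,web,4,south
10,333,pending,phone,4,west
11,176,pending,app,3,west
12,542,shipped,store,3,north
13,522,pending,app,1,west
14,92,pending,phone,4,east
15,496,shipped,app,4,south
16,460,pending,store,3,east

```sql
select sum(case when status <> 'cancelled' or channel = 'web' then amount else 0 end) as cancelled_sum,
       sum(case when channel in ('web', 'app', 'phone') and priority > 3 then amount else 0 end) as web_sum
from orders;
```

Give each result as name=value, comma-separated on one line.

cancelled_sum=3104, web_sum=1404

[cancelled_sum: status <> 'cancelled' or channel = 'web']
order_id=8: ✓ → 303
order_id=9: ✓ → 180
order_id=10: ✓ → 333
order_id=11: ✓ → 176
order_id=12: ✓ → 542
order_id=13: ✓ → 522
order_id=14: ✓ → 92
order_id=15: ✓ → 496
order_id=16: ✓ → 460
cancelled_sum = 303 + 180 + 333 + 176 + 542 + 522 + 92 + 496 + 460 = 3104
—
[web_sum: channel in ('web', 'app', 'phone') and priority > 3]
order_id=8: ✓ → 303
order_id=9: ✓ → 180
order_id=10: ✓ → 333
order_id=11: ✗
order_id=12: ✗
order_id=13: ✗
order_id=14: ✓ → 92
order_id=15: ✓ → 496
order_id=16: ✗
web_sum = 303 + 180 + 333 + 92 + 496 = 1404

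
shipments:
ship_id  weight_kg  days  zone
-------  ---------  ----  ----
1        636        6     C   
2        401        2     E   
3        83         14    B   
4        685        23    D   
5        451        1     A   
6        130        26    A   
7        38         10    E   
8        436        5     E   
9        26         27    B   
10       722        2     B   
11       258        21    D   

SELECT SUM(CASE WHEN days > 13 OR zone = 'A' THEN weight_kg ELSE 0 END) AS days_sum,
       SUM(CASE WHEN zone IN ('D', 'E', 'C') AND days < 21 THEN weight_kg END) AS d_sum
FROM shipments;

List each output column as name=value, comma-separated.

[days_sum: days > 13 OR zone = 'A']
ship_id=1: ✗
ship_id=2: ✗
ship_id=3: ✓ → 83
ship_id=4: ✓ → 685
ship_id=5: ✓ → 451
ship_id=6: ✓ → 130
ship_id=7: ✗
ship_id=8: ✗
ship_id=9: ✓ → 26
ship_id=10: ✗
ship_id=11: ✓ → 258
days_sum = 83 + 685 + 451 + 130 + 26 + 258 = 1633
—
[d_sum: zone IN ('D', 'E', 'C') AND days < 21]
ship_id=1: ✓ → 636
ship_id=2: ✓ → 401
ship_id=3: ✗
ship_id=4: ✗
ship_id=5: ✗
ship_id=6: ✗
ship_id=7: ✓ → 38
ship_id=8: ✓ → 436
ship_id=9: ✗
ship_id=10: ✗
ship_id=11: ✗
d_sum = 636 + 401 + 38 + 436 = 1511

days_sum=1633, d_sum=1511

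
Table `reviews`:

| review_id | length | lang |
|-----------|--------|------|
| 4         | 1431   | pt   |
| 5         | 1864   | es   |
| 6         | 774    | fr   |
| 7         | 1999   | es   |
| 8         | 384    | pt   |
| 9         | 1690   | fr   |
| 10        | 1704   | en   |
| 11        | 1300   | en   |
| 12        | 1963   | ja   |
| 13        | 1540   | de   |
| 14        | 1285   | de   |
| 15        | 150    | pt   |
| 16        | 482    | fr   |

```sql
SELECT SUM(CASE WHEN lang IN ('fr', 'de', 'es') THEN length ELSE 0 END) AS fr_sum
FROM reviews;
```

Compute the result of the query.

9634

review_id=4: ✗
review_id=5: ✓ → 1864
review_id=6: ✓ → 774
review_id=7: ✓ → 1999
review_id=8: ✗
review_id=9: ✓ → 1690
review_id=10: ✗
review_id=11: ✗
review_id=12: ✗
review_id=13: ✓ → 1540
review_id=14: ✓ → 1285
review_id=15: ✗
review_id=16: ✓ → 482
fr_sum = 1864 + 774 + 1999 + 1690 + 1540 + 1285 + 482 = 9634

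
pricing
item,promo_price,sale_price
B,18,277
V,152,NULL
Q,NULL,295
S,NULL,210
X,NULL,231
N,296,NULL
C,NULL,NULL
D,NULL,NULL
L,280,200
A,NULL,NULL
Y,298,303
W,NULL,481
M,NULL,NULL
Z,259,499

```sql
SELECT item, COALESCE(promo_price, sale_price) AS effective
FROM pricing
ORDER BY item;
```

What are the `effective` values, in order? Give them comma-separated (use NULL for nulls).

item=A: promo_price=NULL, sale_price=NULL (all NULL) → NULL
item=B: promo_price=18 → 18
item=C: promo_price=NULL, sale_price=NULL (all NULL) → NULL
item=D: promo_price=NULL, sale_price=NULL (all NULL) → NULL
item=L: promo_price=280 → 280
item=M: promo_price=NULL, sale_price=NULL (all NULL) → NULL
item=N: promo_price=296 → 296
item=Q: promo_price=NULL, sale_price=295 → 295
item=S: promo_price=NULL, sale_price=210 → 210
item=V: promo_price=152 → 152
item=W: promo_price=NULL, sale_price=481 → 481
item=X: promo_price=NULL, sale_price=231 → 231
item=Y: promo_price=298 → 298
item=Z: promo_price=259 → 259

NULL, 18, NULL, NULL, 280, NULL, 296, 295, 210, 152, 481, 231, 298, 259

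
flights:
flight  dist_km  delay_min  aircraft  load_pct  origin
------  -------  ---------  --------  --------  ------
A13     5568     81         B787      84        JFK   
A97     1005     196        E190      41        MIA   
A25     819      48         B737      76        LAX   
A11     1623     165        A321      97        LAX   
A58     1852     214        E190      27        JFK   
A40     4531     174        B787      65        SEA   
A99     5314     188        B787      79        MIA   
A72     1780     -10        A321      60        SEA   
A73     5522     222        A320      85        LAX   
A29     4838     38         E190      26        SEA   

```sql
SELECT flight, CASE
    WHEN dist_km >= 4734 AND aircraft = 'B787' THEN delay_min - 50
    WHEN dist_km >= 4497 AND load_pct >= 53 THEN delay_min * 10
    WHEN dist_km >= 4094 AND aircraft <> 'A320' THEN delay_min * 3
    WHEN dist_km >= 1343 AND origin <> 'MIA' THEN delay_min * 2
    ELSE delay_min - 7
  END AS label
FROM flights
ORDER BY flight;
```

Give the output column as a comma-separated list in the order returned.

flight=A11: dist_km >= 1343 AND origin <> 'MIA' → 330
flight=A13: dist_km >= 4734 AND aircraft = 'B787' → 31
flight=A25: ELSE → 41
flight=A29: dist_km >= 4094 AND aircraft <> 'A320' → 114
flight=A40: dist_km >= 4497 AND load_pct >= 53 → 1740
flight=A58: dist_km >= 1343 AND origin <> 'MIA' → 428
flight=A72: dist_km >= 1343 AND origin <> 'MIA' → -20
flight=A73: dist_km >= 4497 AND load_pct >= 53 → 2220
flight=A97: ELSE → 189
flight=A99: dist_km >= 4734 AND aircraft = 'B787' → 138

330, 31, 41, 114, 1740, 428, -20, 2220, 189, 138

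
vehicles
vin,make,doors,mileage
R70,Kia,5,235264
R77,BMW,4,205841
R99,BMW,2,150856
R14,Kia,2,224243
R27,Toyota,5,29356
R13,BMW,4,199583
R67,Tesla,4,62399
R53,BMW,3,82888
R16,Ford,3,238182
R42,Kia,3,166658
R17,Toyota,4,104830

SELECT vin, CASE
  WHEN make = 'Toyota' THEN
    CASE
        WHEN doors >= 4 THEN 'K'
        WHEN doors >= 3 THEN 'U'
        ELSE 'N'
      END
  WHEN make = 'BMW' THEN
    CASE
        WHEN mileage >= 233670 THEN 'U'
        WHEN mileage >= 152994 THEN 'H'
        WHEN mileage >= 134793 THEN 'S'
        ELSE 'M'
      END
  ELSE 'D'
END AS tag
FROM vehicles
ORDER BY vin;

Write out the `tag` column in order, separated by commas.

H, D, D, K, K, D, M, D, D, H, S

vin=R13: make='BMW' → inner[mileage >= 152994] → H
vin=R14: make='Kia' → outer ELSE → D
vin=R16: make='Ford' → outer ELSE → D
vin=R17: make='Toyota' → inner[doors >= 4] → K
vin=R27: make='Toyota' → inner[doors >= 4] → K
vin=R42: make='Kia' → outer ELSE → D
vin=R53: make='BMW' → inner[ELSE] → M
vin=R67: make='Tesla' → outer ELSE → D
vin=R70: make='Kia' → outer ELSE → D
vin=R77: make='BMW' → inner[mileage >= 152994] → H
vin=R99: make='BMW' → inner[mileage >= 134793] → S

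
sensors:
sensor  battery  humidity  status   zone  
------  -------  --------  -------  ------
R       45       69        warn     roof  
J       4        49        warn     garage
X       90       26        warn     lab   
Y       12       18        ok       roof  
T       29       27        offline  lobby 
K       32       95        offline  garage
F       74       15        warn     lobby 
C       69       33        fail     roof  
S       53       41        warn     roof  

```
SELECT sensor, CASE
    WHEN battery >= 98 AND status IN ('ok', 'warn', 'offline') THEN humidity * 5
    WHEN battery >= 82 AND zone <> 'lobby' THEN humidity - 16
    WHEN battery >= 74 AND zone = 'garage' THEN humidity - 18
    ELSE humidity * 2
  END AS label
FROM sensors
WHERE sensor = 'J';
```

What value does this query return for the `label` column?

sensor = J: battery=4, humidity=49, status=warn, zone=garage.
battery >= 98 AND status IN ('ok', 'warn', 'offline') → false
battery >= 82 AND zone <> 'lobby' → false
battery >= 74 AND zone = 'garage' → false
No prior WHEN matched → ELSE → 98

98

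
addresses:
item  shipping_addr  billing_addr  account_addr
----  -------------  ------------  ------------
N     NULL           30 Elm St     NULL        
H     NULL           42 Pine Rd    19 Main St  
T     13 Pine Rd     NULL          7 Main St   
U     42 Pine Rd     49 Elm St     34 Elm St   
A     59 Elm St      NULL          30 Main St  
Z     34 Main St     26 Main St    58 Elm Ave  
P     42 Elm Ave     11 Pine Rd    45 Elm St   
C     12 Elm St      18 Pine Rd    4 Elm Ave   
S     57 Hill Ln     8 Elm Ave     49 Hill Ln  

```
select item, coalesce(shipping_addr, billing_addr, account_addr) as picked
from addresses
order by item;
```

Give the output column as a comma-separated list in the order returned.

item=A: shipping_addr=59 Elm St → 59 Elm St
item=C: shipping_addr=12 Elm St → 12 Elm St
item=H: shipping_addr=NULL, billing_addr=42 Pine Rd → 42 Pine Rd
item=N: shipping_addr=NULL, billing_addr=30 Elm St → 30 Elm St
item=P: shipping_addr=42 Elm Ave → 42 Elm Ave
item=S: shipping_addr=57 Hill Ln → 57 Hill Ln
item=T: shipping_addr=13 Pine Rd → 13 Pine Rd
item=U: shipping_addr=42 Pine Rd → 42 Pine Rd
item=Z: shipping_addr=34 Main St → 34 Main St

59 Elm St, 12 Elm St, 42 Pine Rd, 30 Elm St, 42 Elm Ave, 57 Hill Ln, 13 Pine Rd, 42 Pine Rd, 34 Main St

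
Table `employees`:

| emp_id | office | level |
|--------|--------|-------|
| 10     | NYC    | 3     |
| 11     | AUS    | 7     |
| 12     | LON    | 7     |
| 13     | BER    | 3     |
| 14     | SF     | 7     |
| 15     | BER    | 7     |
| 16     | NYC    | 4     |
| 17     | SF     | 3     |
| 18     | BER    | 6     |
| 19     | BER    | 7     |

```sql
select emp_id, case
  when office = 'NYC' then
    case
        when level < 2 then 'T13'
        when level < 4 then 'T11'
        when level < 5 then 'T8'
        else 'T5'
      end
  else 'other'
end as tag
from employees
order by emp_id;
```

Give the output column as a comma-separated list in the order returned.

emp_id=10: office='NYC' → inner[level < 4] → T11
emp_id=11: office='AUS' → outer ELSE → other
emp_id=12: office='LON' → outer ELSE → other
emp_id=13: office='BER' → outer ELSE → other
emp_id=14: office='SF' → outer ELSE → other
emp_id=15: office='BER' → outer ELSE → other
emp_id=16: office='NYC' → inner[level < 5] → T8
emp_id=17: office='SF' → outer ELSE → other
emp_id=18: office='BER' → outer ELSE → other
emp_id=19: office='BER' → outer ELSE → other

T11, other, other, other, other, other, T8, other, other, other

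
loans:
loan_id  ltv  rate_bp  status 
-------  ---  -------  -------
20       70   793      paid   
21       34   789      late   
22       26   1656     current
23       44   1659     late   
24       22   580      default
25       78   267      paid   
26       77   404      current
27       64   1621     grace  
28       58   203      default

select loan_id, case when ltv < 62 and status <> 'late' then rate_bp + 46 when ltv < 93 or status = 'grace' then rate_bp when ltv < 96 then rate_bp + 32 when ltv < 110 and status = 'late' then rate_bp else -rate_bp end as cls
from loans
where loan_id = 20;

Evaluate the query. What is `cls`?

loan_id = 20: ltv=70, rate_bp=793, status=paid.
ltv < 62 and status <> 'late' → false
ltv < 93 or status = 'grace' → true → 793

793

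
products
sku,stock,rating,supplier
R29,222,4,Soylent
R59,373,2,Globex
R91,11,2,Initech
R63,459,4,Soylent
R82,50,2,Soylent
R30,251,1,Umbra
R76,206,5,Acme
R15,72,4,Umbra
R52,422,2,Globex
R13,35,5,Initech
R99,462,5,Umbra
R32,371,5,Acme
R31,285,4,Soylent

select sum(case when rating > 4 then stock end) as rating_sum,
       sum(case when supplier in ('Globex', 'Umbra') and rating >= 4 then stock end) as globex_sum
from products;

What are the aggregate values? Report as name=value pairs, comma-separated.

[rating_sum: rating > 4]
sku=R29: ✗
sku=R59: ✗
sku=R91: ✗
sku=R63: ✗
sku=R82: ✗
sku=R30: ✗
sku=R76: ✓ → 206
sku=R15: ✗
sku=R52: ✗
sku=R13: ✓ → 35
sku=R99: ✓ → 462
sku=R32: ✓ → 371
sku=R31: ✗
rating_sum = 206 + 35 + 462 + 371 = 1074
—
[globex_sum: supplier in ('Globex', 'Umbra') and rating >= 4]
sku=R29: ✗
sku=R59: ✗
sku=R91: ✗
sku=R63: ✗
sku=R82: ✗
sku=R30: ✗
sku=R76: ✗
sku=R15: ✓ → 72
sku=R52: ✗
sku=R13: ✗
sku=R99: ✓ → 462
sku=R32: ✗
sku=R31: ✗
globex_sum = 72 + 462 = 534

rating_sum=1074, globex_sum=534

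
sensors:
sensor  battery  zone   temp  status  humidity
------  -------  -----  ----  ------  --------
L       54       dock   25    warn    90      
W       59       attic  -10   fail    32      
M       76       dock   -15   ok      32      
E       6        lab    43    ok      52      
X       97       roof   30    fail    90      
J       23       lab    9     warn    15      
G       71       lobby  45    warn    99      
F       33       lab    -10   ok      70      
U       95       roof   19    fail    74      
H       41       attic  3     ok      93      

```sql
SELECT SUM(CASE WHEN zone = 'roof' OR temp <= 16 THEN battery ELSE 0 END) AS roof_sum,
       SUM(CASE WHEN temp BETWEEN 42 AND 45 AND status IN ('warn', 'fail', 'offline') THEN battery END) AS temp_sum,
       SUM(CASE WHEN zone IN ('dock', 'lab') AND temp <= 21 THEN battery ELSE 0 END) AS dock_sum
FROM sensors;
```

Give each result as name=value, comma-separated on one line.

roof_sum=424, temp_sum=71, dock_sum=132

[roof_sum: zone = 'roof' OR temp <= 16]
sensor=L: ✗
sensor=W: ✓ → 59
sensor=M: ✓ → 76
sensor=E: ✗
sensor=X: ✓ → 97
sensor=J: ✓ → 23
sensor=G: ✗
sensor=F: ✓ → 33
sensor=U: ✓ → 95
sensor=H: ✓ → 41
roof_sum = 59 + 76 + 97 + 23 + 33 + 95 + 41 = 424
—
[temp_sum: temp BETWEEN 42 AND 45 AND status IN ('warn', 'fail', 'offline')]
sensor=L: ✗
sensor=W: ✗
sensor=M: ✗
sensor=E: ✗
sensor=X: ✗
sensor=J: ✗
sensor=G: ✓ → 71
sensor=F: ✗
sensor=U: ✗
sensor=H: ✗
temp_sum = 71
—
[dock_sum: zone IN ('dock', 'lab') AND temp <= 21]
sensor=L: ✗
sensor=W: ✗
sensor=M: ✓ → 76
sensor=E: ✗
sensor=X: ✗
sensor=J: ✓ → 23
sensor=G: ✗
sensor=F: ✓ → 33
sensor=U: ✗
sensor=H: ✗
dock_sum = 76 + 23 + 33 = 132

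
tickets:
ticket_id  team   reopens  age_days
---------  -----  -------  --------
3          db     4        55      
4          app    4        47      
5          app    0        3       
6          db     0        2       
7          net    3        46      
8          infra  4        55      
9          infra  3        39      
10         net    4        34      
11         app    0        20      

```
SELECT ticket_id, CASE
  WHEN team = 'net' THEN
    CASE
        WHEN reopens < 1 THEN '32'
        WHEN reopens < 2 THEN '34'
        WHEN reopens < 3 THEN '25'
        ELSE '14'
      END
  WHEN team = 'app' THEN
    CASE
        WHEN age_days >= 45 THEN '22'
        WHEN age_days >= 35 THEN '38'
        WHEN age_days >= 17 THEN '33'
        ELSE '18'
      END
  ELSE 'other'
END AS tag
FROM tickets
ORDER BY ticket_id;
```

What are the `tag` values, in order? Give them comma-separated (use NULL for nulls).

ticket_id=3: team='db' → outer ELSE → other
ticket_id=4: team='app' → inner[age_days >= 45] → 22
ticket_id=5: team='app' → inner[ELSE] → 18
ticket_id=6: team='db' → outer ELSE → other
ticket_id=7: team='net' → inner[ELSE] → 14
ticket_id=8: team='infra' → outer ELSE → other
ticket_id=9: team='infra' → outer ELSE → other
ticket_id=10: team='net' → inner[ELSE] → 14
ticket_id=11: team='app' → inner[age_days >= 17] → 33

other, 22, 18, other, 14, other, other, 14, 33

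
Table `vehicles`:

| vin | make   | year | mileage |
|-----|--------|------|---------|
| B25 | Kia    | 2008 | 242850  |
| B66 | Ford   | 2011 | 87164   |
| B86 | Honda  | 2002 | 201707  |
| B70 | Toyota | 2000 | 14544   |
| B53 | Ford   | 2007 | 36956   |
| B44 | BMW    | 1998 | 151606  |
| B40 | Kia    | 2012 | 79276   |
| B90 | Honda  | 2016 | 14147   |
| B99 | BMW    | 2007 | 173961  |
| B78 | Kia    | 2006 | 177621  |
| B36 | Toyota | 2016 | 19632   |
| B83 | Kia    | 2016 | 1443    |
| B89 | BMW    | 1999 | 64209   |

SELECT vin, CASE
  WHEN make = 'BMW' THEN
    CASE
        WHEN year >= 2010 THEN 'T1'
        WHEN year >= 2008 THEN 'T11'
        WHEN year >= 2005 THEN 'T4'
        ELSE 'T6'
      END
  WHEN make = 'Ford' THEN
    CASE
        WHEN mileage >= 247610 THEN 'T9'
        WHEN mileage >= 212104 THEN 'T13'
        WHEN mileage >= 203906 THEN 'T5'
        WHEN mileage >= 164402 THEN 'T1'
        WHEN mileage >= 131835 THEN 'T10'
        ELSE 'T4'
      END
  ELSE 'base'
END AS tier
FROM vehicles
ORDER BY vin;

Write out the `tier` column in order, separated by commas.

vin=B25: make='Kia' → outer ELSE → base
vin=B36: make='Toyota' → outer ELSE → base
vin=B40: make='Kia' → outer ELSE → base
vin=B44: make='BMW' → inner[ELSE] → T6
vin=B53: make='Ford' → inner[ELSE] → T4
vin=B66: make='Ford' → inner[ELSE] → T4
vin=B70: make='Toyota' → outer ELSE → base
vin=B78: make='Kia' → outer ELSE → base
vin=B83: make='Kia' → outer ELSE → base
vin=B86: make='Honda' → outer ELSE → base
vin=B89: make='BMW' → inner[ELSE] → T6
vin=B90: make='Honda' → outer ELSE → base
vin=B99: make='BMW' → inner[year >= 2005] → T4

base, base, base, T6, T4, T4, base, base, base, base, T6, base, T4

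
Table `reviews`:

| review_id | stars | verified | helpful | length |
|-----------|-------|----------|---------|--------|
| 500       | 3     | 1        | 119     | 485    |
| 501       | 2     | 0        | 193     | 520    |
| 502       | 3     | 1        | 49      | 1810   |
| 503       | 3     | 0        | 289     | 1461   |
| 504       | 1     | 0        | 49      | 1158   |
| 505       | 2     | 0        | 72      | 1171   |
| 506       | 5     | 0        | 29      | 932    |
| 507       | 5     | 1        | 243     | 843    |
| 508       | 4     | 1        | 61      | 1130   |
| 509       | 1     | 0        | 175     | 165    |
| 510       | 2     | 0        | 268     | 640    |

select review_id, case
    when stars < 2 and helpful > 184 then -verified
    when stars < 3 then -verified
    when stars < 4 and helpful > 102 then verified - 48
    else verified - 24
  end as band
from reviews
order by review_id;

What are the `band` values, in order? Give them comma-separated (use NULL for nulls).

review_id=500: stars < 4 and helpful > 102 → -47
review_id=501: stars < 3 → 0
review_id=502: ELSE → -23
review_id=503: stars < 4 and helpful > 102 → -48
review_id=504: stars < 3 → 0
review_id=505: stars < 3 → 0
review_id=506: ELSE → -24
review_id=507: ELSE → -23
review_id=508: ELSE → -23
review_id=509: stars < 3 → 0
review_id=510: stars < 3 → 0

-47, 0, -23, -48, 0, 0, -24, -23, -23, 0, 0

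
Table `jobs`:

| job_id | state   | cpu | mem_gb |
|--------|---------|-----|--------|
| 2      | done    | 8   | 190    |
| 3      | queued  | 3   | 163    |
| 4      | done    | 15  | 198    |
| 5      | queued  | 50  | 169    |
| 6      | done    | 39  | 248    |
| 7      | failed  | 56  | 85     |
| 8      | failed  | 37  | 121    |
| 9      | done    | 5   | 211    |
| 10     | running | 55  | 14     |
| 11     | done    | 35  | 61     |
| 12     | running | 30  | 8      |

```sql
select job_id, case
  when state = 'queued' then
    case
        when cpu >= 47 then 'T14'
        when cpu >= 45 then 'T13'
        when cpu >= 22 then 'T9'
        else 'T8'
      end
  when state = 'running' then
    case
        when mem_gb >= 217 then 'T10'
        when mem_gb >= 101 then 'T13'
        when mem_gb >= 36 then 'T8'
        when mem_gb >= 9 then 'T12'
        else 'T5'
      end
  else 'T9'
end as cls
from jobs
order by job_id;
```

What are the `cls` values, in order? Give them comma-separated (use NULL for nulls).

job_id=2: state='done' → outer ELSE → T9
job_id=3: state='queued' → inner[ELSE] → T8
job_id=4: state='done' → outer ELSE → T9
job_id=5: state='queued' → inner[cpu >= 47] → T14
job_id=6: state='done' → outer ELSE → T9
job_id=7: state='failed' → outer ELSE → T9
job_id=8: state='failed' → outer ELSE → T9
job_id=9: state='done' → outer ELSE → T9
job_id=10: state='running' → inner[mem_gb >= 9] → T12
job_id=11: state='done' → outer ELSE → T9
job_id=12: state='running' → inner[ELSE] → T5

T9, T8, T9, T14, T9, T9, T9, T9, T12, T9, T5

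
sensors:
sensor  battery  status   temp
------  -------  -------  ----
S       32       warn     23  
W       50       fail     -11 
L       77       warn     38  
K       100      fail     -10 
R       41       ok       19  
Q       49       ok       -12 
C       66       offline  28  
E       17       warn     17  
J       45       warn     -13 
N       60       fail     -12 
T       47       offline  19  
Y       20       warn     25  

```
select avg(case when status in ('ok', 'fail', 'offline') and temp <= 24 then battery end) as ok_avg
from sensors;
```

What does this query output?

57.8333333333

sensor=S: ✗
sensor=W: ✓ → 50
sensor=L: ✗
sensor=K: ✓ → 100
sensor=R: ✓ → 41
sensor=Q: ✓ → 49
sensor=C: ✗
sensor=E: ✗
sensor=J: ✗
sensor=N: ✓ → 60
sensor=T: ✓ → 47
sensor=Y: ✗
ok_avg = (50 + 100 + 41 + 49 + 60 + 47) / 6 = 57.8333333333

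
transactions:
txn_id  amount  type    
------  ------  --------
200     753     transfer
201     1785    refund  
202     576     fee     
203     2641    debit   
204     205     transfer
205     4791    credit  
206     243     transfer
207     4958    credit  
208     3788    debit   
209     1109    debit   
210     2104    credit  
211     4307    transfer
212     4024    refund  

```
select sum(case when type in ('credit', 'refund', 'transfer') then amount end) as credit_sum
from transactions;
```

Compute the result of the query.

23170

txn_id=200: ✓ → 753
txn_id=201: ✓ → 1785
txn_id=202: ✗
txn_id=203: ✗
txn_id=204: ✓ → 205
txn_id=205: ✓ → 4791
txn_id=206: ✓ → 243
txn_id=207: ✓ → 4958
txn_id=208: ✗
txn_id=209: ✗
txn_id=210: ✓ → 2104
txn_id=211: ✓ → 4307
txn_id=212: ✓ → 4024
credit_sum = 753 + 1785 + 205 + 4791 + 243 + 4958 + 2104 + 4307 + 4024 = 23170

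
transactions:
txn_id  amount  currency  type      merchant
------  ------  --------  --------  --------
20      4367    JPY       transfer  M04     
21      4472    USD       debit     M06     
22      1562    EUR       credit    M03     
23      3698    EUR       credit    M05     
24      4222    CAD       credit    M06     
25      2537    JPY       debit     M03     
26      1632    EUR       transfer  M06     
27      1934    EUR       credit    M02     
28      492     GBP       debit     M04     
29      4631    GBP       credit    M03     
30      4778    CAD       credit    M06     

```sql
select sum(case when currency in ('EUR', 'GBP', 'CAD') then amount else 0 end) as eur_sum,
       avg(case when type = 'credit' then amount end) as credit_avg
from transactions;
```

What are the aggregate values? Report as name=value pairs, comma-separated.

[eur_sum: currency in ('EUR', 'GBP', 'CAD')]
txn_id=20: ✗
txn_id=21: ✗
txn_id=22: ✓ → 1562
txn_id=23: ✓ → 3698
txn_id=24: ✓ → 4222
txn_id=25: ✗
txn_id=26: ✓ → 1632
txn_id=27: ✓ → 1934
txn_id=28: ✓ → 492
txn_id=29: ✓ → 4631
txn_id=30: ✓ → 4778
eur_sum = 1562 + 3698 + 4222 + 1632 + 1934 + 492 + 4631 + 4778 = 22949
—
[credit_avg: type = 'credit']
txn_id=20: ✗
txn_id=21: ✗
txn_id=22: ✓ → 1562
txn_id=23: ✓ → 3698
txn_id=24: ✓ → 4222
txn_id=25: ✗
txn_id=26: ✗
txn_id=27: ✓ → 1934
txn_id=28: ✗
txn_id=29: ✓ → 4631
txn_id=30: ✓ → 4778
credit_avg = (1562 + 3698 + 4222 + 1934 + 4631 + 4778) / 6 = 3470.8333333333

eur_sum=22949, credit_avg=3470.8333333333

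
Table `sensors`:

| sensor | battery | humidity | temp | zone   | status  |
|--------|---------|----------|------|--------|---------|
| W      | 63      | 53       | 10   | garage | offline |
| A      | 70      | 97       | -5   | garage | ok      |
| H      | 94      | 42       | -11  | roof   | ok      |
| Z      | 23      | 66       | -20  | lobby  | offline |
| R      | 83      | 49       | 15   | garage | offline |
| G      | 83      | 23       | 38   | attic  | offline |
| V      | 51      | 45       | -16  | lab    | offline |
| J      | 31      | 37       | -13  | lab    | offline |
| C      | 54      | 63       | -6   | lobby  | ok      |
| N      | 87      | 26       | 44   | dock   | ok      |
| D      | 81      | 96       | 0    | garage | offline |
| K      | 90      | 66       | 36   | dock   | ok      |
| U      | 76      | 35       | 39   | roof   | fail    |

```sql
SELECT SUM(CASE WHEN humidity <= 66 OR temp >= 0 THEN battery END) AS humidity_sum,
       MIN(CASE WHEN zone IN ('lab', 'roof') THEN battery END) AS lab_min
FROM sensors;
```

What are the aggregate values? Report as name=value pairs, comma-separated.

humidity_sum=816, lab_min=31

[humidity_sum: humidity <= 66 OR temp >= 0]
sensor=W: ✓ → 63
sensor=A: ✗
sensor=H: ✓ → 94
sensor=Z: ✓ → 23
sensor=R: ✓ → 83
sensor=G: ✓ → 83
sensor=V: ✓ → 51
sensor=J: ✓ → 31
sensor=C: ✓ → 54
sensor=N: ✓ → 87
sensor=D: ✓ → 81
sensor=K: ✓ → 90
sensor=U: ✓ → 76
humidity_sum = 63 + 94 + 23 + 83 + 83 + 51 + 31 + 54 + 87 + 81 + 90 + 76 = 816
—
[lab_min: zone IN ('lab', 'roof')]
sensor=W: ✗
sensor=A: ✗
sensor=H: ✓ → 94
sensor=Z: ✗
sensor=R: ✗
sensor=G: ✗
sensor=V: ✓ → 51
sensor=J: ✓ → 31
sensor=C: ✗
sensor=N: ✗
sensor=D: ✗
sensor=K: ✗
sensor=U: ✓ → 76
lab_min = MIN(94, 51, 31, 76) = 31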